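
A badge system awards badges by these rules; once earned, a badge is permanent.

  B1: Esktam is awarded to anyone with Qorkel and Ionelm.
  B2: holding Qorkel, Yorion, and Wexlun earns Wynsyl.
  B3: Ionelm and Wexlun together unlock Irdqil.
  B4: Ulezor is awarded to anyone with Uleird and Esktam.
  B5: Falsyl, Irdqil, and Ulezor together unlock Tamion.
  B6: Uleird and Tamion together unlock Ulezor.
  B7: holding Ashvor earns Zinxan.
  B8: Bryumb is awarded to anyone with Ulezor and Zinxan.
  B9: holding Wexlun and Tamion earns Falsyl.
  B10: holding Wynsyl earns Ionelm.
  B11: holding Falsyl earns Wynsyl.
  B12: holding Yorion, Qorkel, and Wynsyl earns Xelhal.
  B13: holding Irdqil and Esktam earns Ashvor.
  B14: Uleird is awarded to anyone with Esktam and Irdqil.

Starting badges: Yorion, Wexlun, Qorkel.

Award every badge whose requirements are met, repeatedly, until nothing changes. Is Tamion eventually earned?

No

Tamion would need Falsyl, Irdqil, and Ulezor (B5), but Falsyl is never earned.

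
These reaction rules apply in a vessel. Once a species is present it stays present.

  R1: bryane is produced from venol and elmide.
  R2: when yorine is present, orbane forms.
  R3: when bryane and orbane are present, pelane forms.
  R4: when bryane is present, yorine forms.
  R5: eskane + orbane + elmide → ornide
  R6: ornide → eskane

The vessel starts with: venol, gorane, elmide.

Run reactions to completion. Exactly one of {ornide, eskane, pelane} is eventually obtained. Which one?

pelane

venol and elmide present → bryane forms (R1).
bryane present → yorine forms (R4).
yorine present → orbane forms (R2).
bryane and orbane present → pelane forms (R3).
eskane would need ornide (R6), but ornide never forms. ornide would need eskane, orbane, and elmide (R5), but eskane never forms.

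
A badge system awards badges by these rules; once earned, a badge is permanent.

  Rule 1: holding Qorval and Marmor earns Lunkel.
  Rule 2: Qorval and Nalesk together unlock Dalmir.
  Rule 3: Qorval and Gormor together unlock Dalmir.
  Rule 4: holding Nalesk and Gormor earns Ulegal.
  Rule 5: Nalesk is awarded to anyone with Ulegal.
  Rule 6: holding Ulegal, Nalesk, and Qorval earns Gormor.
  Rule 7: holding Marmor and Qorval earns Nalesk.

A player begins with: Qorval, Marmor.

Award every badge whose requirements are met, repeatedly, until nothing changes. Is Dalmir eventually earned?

Yes

With Marmor and Qorval, Nalesk is earned (Rule 7).
With Qorval and Nalesk, Dalmir is earned (Rule 2).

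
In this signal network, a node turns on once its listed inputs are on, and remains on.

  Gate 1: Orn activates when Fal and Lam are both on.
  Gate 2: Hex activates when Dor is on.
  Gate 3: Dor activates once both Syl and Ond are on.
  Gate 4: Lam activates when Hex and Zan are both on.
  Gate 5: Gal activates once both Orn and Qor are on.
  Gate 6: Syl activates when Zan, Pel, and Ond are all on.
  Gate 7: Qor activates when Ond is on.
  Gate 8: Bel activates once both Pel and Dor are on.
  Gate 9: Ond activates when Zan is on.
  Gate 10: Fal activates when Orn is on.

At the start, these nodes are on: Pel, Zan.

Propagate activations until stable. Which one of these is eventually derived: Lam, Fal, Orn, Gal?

Gate 9: Zan on → Ond on.
Gate 6: Zan, Pel, and Ond on → Syl on.
Gate 3: Syl and Ond on → Dor on.
Dor is on, so Hex activates (Gate 2).
Gate 4: Hex and Zan on → Lam on.
Gal would need Orn and Qor (Gate 5), but Orn never turns on. Fal would need Orn (Gate 10), but Orn never turns on. Orn would need Fal and Lam (Gate 1), but Fal never turns on.

Lam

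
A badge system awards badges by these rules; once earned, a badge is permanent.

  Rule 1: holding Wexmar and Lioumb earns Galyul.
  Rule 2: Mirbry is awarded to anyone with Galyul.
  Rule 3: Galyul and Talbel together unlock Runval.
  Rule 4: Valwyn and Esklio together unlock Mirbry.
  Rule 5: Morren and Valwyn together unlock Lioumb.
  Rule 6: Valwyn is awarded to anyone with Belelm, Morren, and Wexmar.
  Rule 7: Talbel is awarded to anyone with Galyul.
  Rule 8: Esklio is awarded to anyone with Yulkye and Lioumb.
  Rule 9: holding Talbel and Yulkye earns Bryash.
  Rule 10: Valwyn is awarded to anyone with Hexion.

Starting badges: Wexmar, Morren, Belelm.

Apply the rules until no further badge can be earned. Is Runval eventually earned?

Yes

With Belelm, Morren, and Wexmar, Valwyn is earned (Rule 6).
With Morren and Valwyn, Lioumb is earned (Rule 5).
With Wexmar and Lioumb, Galyul is earned (Rule 1).
With Galyul, Talbel is earned (Rule 7).
With Galyul and Talbel, Runval is earned (Rule 3).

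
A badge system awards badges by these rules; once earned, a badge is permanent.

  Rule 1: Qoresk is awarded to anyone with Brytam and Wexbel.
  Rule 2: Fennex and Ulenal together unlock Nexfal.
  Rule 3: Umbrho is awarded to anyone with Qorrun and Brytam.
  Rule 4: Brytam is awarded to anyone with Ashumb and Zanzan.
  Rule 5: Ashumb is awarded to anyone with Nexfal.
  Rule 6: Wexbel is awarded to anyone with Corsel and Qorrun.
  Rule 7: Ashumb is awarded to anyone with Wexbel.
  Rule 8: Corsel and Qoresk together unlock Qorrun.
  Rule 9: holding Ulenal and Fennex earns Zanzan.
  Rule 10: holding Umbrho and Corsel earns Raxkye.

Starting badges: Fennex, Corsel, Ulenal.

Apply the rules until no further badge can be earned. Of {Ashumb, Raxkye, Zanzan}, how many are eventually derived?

2

With Fennex and Ulenal, Nexfal is earned (Rule 2).
With Ulenal and Fennex, Zanzan is earned (Rule 9).
With Nexfal, Ashumb is earned (Rule 5).
Ashumb: reached.
Raxkye would need Umbrho and Corsel (Rule 10), but Umbrho is never earned.
Zanzan: reached.
Reached: Ashumb and Zanzan — 2 of the 3.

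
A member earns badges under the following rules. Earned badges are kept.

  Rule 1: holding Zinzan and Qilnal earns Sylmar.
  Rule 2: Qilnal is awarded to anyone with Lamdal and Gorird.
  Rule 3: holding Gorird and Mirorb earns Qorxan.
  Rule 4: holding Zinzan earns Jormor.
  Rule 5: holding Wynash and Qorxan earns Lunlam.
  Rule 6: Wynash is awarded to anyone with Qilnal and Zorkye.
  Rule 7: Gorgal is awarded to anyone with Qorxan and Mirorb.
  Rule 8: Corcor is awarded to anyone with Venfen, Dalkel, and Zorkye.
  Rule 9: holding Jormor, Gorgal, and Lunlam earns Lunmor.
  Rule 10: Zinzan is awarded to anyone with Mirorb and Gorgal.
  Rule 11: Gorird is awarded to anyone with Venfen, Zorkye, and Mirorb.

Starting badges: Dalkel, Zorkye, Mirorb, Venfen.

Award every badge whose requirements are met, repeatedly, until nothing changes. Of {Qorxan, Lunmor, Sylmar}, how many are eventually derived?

1

With Venfen, Zorkye, and Mirorb, Gorird is earned (Rule 11).
With Gorird and Mirorb, Qorxan is earned (Rule 3).
Qorxan: reached.
Lunmor would need Jormor, Gorgal, and Lunlam (Rule 9), but Lunlam is never earned.
Sylmar would need Zinzan and Qilnal (Rule 1), but Qilnal is never earned.
Reached: Qorxan — 1 of the 3.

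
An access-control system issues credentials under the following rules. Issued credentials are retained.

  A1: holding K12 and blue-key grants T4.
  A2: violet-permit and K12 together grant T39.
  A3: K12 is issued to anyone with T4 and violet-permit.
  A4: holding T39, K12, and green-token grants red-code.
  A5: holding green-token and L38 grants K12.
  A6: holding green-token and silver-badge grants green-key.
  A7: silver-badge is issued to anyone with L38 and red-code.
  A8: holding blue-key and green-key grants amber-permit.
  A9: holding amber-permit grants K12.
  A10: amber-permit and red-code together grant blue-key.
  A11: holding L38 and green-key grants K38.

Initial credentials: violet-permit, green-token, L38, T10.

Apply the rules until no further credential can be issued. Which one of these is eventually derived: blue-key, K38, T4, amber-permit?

Holding green-token and L38 grants K12 (A5).
Holding violet-permit and K12 grants T39 (A2).
Holding T39, K12, and green-token grants red-code (A4).
Holding L38 and red-code grants silver-badge (A7).
Holding green-token and silver-badge grants green-key (A6).
Holding L38 and green-key grants K38 (A11).
blue-key would need amber-permit and red-code (A10), but amber-permit is never granted. amber-permit would need blue-key and green-key (A8), but blue-key is never granted. T4 would need K12 and blue-key (A1), but blue-key is never granted.

K38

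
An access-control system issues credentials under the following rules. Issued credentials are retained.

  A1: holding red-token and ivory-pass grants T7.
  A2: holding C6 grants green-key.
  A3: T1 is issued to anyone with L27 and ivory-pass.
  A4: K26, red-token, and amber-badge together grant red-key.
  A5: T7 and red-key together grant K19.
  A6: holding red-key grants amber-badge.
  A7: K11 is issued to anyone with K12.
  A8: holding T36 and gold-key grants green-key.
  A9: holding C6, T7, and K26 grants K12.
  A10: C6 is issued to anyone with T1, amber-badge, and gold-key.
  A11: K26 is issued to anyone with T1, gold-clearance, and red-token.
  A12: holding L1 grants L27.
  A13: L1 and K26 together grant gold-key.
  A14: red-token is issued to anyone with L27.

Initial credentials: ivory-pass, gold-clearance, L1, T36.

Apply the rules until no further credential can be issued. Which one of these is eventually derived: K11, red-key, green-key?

Holding L1 grants L27 (A12).
Holding L27 grants red-token (A14).
Holding L27 and ivory-pass grants T1 (A3).
Holding T1, gold-clearance, and red-token grants K26 (A11).
Holding L1 and K26 grants gold-key (A13).
Holding T36 and gold-key grants green-key (A8).
K11 would need K12 (A7), but K12 is never granted. red-key would need K26, red-token, and amber-badge (A4), but amber-badge is never granted.

green-key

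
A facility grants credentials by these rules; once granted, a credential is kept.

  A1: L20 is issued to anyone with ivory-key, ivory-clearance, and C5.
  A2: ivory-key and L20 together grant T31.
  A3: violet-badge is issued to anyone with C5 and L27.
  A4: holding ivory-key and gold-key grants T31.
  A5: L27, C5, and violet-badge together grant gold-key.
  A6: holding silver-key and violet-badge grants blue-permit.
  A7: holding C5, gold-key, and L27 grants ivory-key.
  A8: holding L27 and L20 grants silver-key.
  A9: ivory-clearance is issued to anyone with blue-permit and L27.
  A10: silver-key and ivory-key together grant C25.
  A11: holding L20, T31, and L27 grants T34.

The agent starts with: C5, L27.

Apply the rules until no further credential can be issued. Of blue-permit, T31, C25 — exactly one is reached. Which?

Holding C5 and L27 grants violet-badge (A3).
Holding L27, C5, and violet-badge grants gold-key (A5).
Holding C5, gold-key, and L27 grants ivory-key (A7).
Holding ivory-key and gold-key grants T31 (A4).
C25 would need silver-key and ivory-key (A10), but silver-key is never granted. blue-permit would need silver-key and violet-badge (A6), but silver-key is never granted.

T31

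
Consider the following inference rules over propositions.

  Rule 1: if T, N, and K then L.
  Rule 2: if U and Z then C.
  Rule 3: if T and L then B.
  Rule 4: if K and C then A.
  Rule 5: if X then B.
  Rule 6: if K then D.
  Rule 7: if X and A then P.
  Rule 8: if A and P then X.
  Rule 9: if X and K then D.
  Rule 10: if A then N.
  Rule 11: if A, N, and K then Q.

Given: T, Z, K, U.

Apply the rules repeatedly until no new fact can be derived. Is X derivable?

X would need A and P (Rule 8), but P is never established.

No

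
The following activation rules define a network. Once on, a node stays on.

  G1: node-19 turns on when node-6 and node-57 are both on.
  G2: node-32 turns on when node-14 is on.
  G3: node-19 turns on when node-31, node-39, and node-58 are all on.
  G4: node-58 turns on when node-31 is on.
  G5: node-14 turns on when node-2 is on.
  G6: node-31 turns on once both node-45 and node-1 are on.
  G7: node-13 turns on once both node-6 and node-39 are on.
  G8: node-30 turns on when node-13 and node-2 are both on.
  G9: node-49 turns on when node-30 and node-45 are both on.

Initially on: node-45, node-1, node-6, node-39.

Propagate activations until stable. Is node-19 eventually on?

Yes

node-45 and node-1 are on, so node-31 turns on (G6).
node-31 is on, so node-58 turns on (G4).
G3: node-31, node-39, and node-58 on → node-19 on.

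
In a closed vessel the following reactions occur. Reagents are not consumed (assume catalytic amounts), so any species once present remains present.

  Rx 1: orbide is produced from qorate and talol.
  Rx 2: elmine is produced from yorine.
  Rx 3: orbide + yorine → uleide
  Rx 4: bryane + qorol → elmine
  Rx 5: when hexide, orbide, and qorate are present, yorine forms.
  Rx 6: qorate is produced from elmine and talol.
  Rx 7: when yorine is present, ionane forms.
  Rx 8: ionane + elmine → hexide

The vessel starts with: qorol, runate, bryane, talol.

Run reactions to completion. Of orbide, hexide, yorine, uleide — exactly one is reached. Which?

orbide

bryane and qorol present → elmine forms (Rx 4).
elmine and talol present → qorate forms (Rx 6).
qorate and talol present → orbide forms (Rx 1).
hexide would need ionane and elmine (Rx 8), but ionane never forms. uleide would need orbide and yorine (Rx 3), but yorine never forms. yorine would need hexide, orbide, and qorate (Rx 5), but hexide never forms.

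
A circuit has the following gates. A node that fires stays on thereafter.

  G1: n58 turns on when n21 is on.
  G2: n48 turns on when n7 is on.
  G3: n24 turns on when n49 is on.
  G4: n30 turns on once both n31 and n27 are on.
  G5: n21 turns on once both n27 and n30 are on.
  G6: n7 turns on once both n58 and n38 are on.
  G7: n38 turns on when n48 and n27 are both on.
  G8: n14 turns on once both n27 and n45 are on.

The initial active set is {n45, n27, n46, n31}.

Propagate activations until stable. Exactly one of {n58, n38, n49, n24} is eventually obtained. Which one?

n58

n31 and n27 are on, so n30 turns on (G4).
n27 and n30 are on, so n21 turns on (G5).
n21 is on, so n58 turns on (G1).
No rule produces n49, and it is not given. n38 would need n48 and n27 (G7), but n48 never turns on. n24 would need n49 (G3), but n49 never turns on.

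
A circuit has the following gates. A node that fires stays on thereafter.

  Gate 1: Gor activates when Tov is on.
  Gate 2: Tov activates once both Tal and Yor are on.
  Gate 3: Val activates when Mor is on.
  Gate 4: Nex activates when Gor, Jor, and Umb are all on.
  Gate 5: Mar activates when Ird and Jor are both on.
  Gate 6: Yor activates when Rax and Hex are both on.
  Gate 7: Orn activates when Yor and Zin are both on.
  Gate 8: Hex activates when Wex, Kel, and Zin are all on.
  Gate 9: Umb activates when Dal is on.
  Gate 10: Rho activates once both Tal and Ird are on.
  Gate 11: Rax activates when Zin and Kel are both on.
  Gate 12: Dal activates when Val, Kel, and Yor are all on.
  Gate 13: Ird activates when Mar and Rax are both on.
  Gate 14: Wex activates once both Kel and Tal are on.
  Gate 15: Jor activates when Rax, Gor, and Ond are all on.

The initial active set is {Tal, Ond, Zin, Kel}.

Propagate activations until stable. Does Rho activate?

No

Rho would need Tal and Ird (Gate 10), but Ird never turns on.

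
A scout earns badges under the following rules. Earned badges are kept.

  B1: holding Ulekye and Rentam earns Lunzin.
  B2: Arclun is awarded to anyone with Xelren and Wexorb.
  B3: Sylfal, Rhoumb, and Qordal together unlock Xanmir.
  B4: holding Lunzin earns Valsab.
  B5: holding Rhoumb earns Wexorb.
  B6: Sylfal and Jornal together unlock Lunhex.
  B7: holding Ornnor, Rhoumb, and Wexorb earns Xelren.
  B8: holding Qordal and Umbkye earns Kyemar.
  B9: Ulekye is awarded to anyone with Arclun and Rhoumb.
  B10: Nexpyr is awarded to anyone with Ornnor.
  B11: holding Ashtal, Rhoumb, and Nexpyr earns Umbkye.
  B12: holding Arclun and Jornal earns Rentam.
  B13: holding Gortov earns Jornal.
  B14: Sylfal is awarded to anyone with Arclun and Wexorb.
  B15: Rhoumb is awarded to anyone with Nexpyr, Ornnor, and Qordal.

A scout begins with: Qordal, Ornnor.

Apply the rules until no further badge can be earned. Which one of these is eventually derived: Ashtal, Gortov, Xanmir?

With Ornnor, Nexpyr is earned (B10).
With Nexpyr, Ornnor, and Qordal, Rhoumb is earned (B15).
With Rhoumb, Wexorb is earned (B5).
With Ornnor, Rhoumb, and Wexorb, Xelren is earned (B7).
With Xelren and Wexorb, Arclun is earned (B2).
With Arclun and Wexorb, Sylfal is earned (B14).
With Sylfal, Rhoumb, and Qordal, Xanmir is earned (B3).
No rule produces Ashtal, and it is not given. No rule produces Gortov, and it is not given.

Xanmir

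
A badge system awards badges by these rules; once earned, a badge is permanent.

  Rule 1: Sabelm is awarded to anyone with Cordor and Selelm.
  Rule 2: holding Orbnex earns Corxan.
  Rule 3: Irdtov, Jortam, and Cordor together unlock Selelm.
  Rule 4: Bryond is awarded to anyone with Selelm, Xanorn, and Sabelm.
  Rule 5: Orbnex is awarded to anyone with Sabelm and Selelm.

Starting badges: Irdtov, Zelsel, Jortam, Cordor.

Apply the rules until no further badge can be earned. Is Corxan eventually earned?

With Irdtov, Jortam, and Cordor, Selelm is earned (Rule 3).
With Cordor and Selelm, Sabelm is earned (Rule 1).
With Sabelm and Selelm, Orbnex is earned (Rule 5).
With Orbnex, Corxan is earned (Rule 2).

Yes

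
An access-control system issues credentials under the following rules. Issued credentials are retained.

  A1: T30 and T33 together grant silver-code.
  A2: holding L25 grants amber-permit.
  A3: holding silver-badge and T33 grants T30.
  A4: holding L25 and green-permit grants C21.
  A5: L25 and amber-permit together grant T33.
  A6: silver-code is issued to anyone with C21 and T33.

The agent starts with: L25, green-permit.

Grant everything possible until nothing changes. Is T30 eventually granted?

T30 would need silver-badge and T33 (A3), but silver-badge is never granted.

No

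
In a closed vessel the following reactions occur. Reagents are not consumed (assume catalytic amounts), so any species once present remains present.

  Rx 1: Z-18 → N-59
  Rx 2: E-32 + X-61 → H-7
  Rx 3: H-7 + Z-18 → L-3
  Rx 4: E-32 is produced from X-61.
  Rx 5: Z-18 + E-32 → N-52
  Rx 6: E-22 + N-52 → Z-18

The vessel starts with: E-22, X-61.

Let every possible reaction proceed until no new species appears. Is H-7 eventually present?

X-61 present → E-32 forms (Rx 4).
E-32 and X-61 present → H-7 forms (Rx 2).

Yes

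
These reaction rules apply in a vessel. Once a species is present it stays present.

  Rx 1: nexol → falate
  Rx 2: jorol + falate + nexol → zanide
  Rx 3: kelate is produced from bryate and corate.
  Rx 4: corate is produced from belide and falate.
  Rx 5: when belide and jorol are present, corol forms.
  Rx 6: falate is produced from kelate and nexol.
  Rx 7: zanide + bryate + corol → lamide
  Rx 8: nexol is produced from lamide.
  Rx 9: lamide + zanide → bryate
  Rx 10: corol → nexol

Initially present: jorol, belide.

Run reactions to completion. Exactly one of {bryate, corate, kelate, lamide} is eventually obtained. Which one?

belide and jorol present → corol forms (Rx 5).
corol present → nexol forms (Rx 10).
nexol present → falate forms (Rx 1).
belide and falate present → corate forms (Rx 4).
bryate would need lamide and zanide (Rx 9), but lamide never forms. kelate would need bryate and corate (Rx 3), but bryate never forms. lamide would need zanide, bryate, and corol (Rx 7), but bryate never forms.

corate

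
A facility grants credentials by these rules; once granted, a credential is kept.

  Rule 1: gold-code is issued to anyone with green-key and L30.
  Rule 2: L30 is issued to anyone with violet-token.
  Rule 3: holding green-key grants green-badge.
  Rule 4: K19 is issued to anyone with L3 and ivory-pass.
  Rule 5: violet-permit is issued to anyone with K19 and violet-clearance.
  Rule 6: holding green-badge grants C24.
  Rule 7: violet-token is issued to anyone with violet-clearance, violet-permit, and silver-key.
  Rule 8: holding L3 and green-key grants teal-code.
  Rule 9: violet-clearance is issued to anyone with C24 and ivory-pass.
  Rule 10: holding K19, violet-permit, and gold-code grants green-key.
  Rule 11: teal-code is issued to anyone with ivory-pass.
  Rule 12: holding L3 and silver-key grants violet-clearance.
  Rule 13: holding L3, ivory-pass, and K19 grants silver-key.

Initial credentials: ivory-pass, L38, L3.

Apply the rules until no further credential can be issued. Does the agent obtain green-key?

No

green-key would need K19, violet-permit, and gold-code (Rule 10), but gold-code is never granted.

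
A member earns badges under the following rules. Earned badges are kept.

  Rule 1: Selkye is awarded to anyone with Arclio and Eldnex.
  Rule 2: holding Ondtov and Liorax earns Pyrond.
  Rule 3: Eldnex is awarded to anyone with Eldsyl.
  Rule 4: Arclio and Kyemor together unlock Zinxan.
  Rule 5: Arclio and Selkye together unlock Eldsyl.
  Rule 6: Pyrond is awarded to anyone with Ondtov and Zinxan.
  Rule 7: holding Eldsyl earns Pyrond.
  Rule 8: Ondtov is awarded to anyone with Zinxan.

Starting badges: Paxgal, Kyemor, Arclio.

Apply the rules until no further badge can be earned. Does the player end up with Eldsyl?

Eldsyl would need Arclio and Selkye (Rule 5), but Selkye is never earned.

No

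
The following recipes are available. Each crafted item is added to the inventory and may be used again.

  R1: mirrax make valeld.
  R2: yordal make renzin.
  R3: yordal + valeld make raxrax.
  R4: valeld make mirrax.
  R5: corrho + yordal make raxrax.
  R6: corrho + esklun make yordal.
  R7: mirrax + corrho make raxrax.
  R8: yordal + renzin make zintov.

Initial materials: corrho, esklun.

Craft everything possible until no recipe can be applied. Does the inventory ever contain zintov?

corrho + esklun → yordal (R6).
yordal → renzin (R2).
yordal + renzin → zintov (R8).

Yes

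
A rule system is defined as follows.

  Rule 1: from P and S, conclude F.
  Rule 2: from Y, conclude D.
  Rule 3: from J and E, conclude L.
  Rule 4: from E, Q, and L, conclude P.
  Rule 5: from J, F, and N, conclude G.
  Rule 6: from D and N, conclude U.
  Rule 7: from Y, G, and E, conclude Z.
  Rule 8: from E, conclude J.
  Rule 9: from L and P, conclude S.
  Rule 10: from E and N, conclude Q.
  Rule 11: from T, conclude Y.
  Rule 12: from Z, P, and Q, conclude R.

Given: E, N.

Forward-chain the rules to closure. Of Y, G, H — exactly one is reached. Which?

G

From E and N, Rule 10 gives Q.
E holds, so J follows (Rule 8).
J and E hold, so L follows (Rule 3).
E, Q, and L hold, so P follows (Rule 4).
L and P hold, so S follows (Rule 9).
From P and S, Rule 1 gives F.
From J, F, and N, Rule 5 gives G.
No rule produces H, and it is not given. Y would need T (Rule 11), but T is never established.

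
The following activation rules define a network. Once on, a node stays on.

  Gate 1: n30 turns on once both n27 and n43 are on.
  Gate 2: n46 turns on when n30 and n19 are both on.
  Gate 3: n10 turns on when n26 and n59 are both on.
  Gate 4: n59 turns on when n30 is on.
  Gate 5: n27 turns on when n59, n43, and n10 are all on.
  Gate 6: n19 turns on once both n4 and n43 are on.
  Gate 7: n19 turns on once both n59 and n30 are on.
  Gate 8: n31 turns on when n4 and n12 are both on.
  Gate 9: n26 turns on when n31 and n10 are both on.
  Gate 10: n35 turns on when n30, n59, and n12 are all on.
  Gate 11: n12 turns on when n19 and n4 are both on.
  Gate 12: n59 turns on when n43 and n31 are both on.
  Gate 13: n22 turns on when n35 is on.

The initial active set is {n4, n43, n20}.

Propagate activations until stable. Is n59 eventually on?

n4 and n43 are on, so n19 turns on (Gate 6).
n19 and n4 are on, so n12 turns on (Gate 11).
Gate 8: n4 and n12 on → n31 on.
Gate 12: n43 and n31 on → n59 on.

Yes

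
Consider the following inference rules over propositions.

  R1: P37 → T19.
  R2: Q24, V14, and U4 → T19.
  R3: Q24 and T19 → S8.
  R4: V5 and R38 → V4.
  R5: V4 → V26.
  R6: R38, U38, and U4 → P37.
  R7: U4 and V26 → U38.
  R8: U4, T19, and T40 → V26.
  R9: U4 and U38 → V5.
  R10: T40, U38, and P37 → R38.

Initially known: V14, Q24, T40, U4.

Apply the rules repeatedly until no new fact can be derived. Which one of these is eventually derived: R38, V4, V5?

V5

From Q24, V14, and U4, R2 gives T19.
From U4, T19, and T40, R8 gives V26.
From U4 and V26, R7 gives U38.
U4 and U38 hold, so V5 follows (R9).
R38 would need T40, U38, and P37 (R10), but P37 is never established. V4 would need V5 and R38 (R4), but R38 is never established.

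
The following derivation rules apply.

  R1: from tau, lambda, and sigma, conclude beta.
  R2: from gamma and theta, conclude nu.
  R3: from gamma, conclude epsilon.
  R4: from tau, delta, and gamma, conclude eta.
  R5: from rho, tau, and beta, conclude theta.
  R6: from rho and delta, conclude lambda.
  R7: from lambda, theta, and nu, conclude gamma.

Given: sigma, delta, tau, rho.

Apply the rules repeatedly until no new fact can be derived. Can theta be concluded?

Yes

rho and delta hold, so lambda follows (R6).
From tau, lambda, and sigma, R1 gives beta.
rho, tau, and beta hold, so theta follows (R5).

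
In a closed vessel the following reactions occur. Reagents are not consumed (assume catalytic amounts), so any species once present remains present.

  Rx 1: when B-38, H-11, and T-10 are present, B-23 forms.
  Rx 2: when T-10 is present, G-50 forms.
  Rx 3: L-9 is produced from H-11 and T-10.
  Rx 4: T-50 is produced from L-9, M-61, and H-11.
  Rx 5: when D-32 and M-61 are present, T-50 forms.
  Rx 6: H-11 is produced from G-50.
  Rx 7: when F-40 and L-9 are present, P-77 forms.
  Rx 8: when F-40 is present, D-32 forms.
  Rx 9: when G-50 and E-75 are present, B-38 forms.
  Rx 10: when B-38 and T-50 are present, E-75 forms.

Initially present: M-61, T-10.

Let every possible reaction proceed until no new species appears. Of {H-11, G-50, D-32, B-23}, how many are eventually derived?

T-10 present → G-50 forms (Rx 2).
G-50 present → H-11 forms (Rx 6).
H-11: reached.
G-50: reached.
D-32 would need F-40 (Rx 8), but F-40 never forms.
B-23 would need B-38, H-11, and T-10 (Rx 1), but B-38 never forms.
Reached: H-11 and G-50 — 2 of the 4.

2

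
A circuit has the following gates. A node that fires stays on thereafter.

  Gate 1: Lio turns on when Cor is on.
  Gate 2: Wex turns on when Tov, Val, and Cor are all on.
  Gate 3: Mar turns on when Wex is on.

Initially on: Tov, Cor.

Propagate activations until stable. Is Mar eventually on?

No

Mar would need Wex (Gate 3), but Wex never turns on.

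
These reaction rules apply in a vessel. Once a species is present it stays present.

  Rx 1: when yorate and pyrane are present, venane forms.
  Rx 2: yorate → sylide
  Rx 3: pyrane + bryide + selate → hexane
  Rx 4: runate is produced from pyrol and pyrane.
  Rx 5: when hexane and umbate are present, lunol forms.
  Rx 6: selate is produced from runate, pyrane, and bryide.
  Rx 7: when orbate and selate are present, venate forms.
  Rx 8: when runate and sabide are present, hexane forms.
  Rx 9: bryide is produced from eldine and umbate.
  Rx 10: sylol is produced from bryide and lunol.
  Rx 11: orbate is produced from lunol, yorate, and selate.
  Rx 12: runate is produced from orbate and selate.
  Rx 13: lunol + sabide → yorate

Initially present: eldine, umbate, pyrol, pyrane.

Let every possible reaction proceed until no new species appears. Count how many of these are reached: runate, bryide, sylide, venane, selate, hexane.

4

eldine and umbate present → bryide forms (Rx 9).
pyrol and pyrane present → runate forms (Rx 4).
runate, pyrane, and bryide present → selate forms (Rx 6).
pyrane, bryide, and selate present → hexane forms (Rx 3).
runate: reached.
bryide: reached.
sylide would need yorate (Rx 2), but yorate never forms.
venane would need yorate and pyrane (Rx 1), but yorate never forms.
selate: reached.
hexane: reached.
Reached: runate, bryide, selate, and hexane — 4 of the 6.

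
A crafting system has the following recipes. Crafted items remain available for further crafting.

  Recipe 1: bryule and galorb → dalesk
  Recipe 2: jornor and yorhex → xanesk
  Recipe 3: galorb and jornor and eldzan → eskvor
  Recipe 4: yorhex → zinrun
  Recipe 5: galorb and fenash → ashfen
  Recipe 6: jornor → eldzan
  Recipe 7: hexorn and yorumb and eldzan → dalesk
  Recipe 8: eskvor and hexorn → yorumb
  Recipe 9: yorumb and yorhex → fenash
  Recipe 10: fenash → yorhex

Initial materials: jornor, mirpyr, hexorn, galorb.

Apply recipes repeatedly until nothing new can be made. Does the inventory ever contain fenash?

fenash would need yorumb and yorhex (Recipe 9), but yorhex is never obtained.

No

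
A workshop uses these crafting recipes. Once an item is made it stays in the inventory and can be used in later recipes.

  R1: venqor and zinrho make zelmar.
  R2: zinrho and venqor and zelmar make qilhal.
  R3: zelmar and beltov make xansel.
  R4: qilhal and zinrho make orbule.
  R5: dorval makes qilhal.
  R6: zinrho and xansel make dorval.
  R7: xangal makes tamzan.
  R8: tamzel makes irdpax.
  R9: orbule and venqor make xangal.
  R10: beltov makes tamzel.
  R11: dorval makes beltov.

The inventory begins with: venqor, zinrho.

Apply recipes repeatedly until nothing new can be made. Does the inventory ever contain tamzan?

venqor and zinrho → zelmar (R1).
zinrho and venqor and zelmar → qilhal (R2).
Using R4, qilhal and zinrho make orbule.
Using R9, orbule and venqor make xangal.
xangal → tamzan (R7).

Yes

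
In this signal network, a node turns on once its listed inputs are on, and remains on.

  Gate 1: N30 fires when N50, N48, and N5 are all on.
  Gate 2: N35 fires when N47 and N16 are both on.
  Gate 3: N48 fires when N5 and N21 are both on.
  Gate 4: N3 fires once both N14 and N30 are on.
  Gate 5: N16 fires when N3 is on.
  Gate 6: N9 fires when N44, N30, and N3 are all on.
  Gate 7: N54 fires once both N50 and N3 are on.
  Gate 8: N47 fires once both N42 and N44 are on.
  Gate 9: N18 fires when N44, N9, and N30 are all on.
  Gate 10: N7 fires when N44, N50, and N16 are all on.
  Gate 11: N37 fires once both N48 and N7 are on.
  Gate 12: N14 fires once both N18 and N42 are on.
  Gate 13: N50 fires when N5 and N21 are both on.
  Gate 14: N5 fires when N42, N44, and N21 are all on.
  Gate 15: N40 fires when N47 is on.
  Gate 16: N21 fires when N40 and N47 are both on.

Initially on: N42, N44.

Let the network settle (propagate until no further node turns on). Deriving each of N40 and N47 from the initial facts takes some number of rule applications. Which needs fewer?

N47

N47: Gate 8: N42 and N44 on → N47 on. [1 rule application]
N40: N42 and N44 are on, so N47 fires (Gate 8). N47 is on, so N40 fires (Gate 15). [2 rule applications]
N47 needs fewer.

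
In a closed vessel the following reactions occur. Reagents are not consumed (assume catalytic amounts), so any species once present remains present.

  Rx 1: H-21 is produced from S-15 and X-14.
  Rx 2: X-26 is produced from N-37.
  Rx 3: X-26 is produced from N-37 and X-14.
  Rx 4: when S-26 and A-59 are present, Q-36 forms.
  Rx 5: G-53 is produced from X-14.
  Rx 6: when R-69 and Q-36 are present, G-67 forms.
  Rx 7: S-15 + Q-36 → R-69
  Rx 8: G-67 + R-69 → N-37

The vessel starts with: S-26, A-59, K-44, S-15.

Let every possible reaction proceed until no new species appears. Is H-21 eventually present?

H-21 would need S-15 and X-14 (Rx 1), but X-14 never forms.

No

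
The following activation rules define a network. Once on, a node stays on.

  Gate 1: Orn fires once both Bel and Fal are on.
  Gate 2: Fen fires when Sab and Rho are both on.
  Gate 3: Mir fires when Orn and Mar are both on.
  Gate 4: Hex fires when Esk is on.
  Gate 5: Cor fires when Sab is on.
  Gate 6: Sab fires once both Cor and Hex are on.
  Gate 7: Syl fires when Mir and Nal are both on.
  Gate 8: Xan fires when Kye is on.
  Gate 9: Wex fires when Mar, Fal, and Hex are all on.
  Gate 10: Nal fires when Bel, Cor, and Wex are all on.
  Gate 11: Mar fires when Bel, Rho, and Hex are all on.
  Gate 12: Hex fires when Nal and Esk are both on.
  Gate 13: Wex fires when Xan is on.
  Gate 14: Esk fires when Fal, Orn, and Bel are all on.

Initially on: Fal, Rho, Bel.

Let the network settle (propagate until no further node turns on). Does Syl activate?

Syl would need Mir and Nal (Gate 7), but Nal never turns on.

No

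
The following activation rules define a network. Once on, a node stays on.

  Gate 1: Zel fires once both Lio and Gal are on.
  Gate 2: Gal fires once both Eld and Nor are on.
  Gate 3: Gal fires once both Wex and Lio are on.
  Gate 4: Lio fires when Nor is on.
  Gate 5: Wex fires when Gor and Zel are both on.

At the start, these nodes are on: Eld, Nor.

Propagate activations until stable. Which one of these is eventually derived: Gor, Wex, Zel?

Zel

Gate 2: Eld and Nor on → Gal on.
Nor is on, so Lio fires (Gate 4).
Lio and Gal are on, so Zel fires (Gate 1).
No rule produces Gor, and it is not given. Wex would need Gor and Zel (Gate 5), but Gor never turns on.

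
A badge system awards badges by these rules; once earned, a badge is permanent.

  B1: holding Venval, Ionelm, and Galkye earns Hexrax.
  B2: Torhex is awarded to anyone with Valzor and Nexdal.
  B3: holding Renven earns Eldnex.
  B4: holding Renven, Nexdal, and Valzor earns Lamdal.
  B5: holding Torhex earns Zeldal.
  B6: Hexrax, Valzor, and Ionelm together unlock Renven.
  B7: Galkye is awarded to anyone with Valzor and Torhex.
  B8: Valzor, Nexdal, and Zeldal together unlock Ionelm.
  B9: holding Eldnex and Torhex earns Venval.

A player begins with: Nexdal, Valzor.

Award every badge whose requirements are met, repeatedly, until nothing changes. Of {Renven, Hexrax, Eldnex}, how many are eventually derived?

0

Renven would need Hexrax, Valzor, and Ionelm (B6), but Hexrax is never earned.
Hexrax would need Venval, Ionelm, and Galkye (B1), but Venval is never earned.
Eldnex would need Renven (B3), but Renven is never earned.
None of the 3 are reached.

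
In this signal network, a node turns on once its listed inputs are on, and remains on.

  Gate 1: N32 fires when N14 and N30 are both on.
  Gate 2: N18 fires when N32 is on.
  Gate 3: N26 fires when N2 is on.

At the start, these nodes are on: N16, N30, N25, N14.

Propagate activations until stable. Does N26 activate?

No

N26 would need N2 (Gate 3), but N2 never turns on.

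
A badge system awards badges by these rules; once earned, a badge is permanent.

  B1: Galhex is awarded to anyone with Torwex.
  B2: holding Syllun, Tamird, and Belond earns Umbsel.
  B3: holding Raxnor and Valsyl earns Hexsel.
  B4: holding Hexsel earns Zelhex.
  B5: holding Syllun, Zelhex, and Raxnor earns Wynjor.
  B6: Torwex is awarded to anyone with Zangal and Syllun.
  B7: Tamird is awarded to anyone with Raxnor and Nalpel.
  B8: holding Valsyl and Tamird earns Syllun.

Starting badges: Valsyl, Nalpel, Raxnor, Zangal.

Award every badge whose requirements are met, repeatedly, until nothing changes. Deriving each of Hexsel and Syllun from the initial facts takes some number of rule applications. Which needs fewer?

Hexsel: With Raxnor and Valsyl, Hexsel is earned (B3). [1 rule application]
Syllun: With Raxnor and Nalpel, Tamird is earned (B7). With Valsyl and Tamird, Syllun is earned (B8). [2 rule applications]
Hexsel needs fewer.

Hexsel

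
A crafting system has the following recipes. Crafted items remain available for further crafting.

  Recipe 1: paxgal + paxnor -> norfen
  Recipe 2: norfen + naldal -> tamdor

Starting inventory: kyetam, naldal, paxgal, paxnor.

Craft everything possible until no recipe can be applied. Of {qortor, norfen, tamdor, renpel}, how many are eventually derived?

2

paxgal + paxnor -> norfen (Recipe 1).
Using Recipe 2, norfen and naldal make tamdor.
No rule produces qortor, and it is not given.
norfen: reached.
tamdor: reached.
No rule produces renpel, and it is not given.
Reached: norfen and tamdor — 2 of the 4.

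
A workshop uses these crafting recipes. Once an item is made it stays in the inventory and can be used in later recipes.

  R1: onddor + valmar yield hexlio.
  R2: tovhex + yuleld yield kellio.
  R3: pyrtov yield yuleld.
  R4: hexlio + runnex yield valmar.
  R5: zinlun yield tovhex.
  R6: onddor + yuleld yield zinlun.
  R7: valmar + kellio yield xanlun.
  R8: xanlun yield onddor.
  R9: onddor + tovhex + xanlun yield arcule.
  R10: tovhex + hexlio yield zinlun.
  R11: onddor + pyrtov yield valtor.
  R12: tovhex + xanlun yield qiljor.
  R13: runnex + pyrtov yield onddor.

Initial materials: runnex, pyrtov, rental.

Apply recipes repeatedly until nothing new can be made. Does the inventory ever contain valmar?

No

valmar would need hexlio and runnex (R4), but hexlio is never obtained.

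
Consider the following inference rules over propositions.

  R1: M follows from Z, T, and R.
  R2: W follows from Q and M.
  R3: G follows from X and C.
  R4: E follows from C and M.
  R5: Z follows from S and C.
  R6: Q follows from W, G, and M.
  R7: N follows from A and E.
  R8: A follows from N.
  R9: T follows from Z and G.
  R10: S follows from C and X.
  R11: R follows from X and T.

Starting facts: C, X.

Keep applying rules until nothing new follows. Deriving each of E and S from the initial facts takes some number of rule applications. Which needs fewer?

S

S: C and X hold, so S follows (R10). [1 rule application]
E: From X and C, R3 gives G. C and X hold, so S follows (R10). S and C hold, so Z follows (R5). Z and G hold, so T follows (R9). X and T hold, so R follows (R11). From Z, T, and R, R1 gives M. From C and M, R4 gives E. [7 rule applications]
S needs fewer.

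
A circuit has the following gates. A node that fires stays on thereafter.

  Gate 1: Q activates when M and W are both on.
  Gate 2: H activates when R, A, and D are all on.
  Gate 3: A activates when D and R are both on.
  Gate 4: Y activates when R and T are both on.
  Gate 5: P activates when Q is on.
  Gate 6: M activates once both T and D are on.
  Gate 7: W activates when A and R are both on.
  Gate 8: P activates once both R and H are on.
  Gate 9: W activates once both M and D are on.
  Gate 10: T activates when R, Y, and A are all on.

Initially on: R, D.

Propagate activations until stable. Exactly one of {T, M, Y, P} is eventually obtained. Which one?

D and R are on, so A activates (Gate 3).
R, A, and D are on, so H activates (Gate 2).
R and H are on, so P activates (Gate 8).
Y would need R and T (Gate 4), but T never turns on. T would need R, Y, and A (Gate 10), but Y never turns on. M would need T and D (Gate 6), but T never turns on.

P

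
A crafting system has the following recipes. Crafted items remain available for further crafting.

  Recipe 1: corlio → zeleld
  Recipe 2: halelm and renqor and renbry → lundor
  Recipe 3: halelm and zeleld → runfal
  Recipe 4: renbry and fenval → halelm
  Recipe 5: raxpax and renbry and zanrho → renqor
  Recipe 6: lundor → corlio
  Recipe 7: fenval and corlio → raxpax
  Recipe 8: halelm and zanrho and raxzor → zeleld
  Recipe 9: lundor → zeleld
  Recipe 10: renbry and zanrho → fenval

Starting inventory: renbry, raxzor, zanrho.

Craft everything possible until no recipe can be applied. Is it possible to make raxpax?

No

raxpax would need fenval and corlio (Recipe 7), but corlio is never obtained.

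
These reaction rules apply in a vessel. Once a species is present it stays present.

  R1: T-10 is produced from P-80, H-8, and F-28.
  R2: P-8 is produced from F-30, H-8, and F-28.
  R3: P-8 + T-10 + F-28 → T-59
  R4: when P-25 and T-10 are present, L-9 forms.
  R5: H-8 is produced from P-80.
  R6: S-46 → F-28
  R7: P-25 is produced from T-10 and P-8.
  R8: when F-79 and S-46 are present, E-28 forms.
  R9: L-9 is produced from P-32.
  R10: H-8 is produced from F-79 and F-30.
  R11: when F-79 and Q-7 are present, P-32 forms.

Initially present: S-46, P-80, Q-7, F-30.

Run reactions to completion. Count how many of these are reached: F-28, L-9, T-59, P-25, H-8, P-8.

P-80 present → H-8 forms (R5).
S-46 present → F-28 forms (R6).
P-80, H-8, and F-28 present → T-10 forms (R1).
F-30, H-8, and F-28 present → P-8 forms (R2).
P-8, T-10, and F-28 present → T-59 forms (R3).
T-10 and P-8 present → P-25 forms (R7).
P-25 and T-10 present → L-9 forms (R4).
F-28: reached.
L-9: reached.
T-59: reached.
P-25: reached.
H-8: reached.
P-8: reached.
All 6 are reached.

6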